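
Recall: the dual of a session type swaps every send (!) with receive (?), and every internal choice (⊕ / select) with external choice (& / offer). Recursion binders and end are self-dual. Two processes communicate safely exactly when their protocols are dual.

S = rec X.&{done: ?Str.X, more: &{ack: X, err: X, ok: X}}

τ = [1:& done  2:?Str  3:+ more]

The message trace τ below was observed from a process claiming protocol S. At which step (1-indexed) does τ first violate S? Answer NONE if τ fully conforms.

step 1: & done  ✓  residual = ?Str.rec X.…
step 2: ?Str  ✓  residual = rec X.…
step 3: got + more, protocol expects & done or & more  ✗

3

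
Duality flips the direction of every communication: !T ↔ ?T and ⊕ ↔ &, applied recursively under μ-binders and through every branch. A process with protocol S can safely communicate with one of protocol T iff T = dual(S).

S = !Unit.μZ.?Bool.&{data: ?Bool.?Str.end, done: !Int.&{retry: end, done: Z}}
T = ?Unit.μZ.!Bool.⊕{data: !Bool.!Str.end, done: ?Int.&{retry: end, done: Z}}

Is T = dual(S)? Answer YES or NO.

!Unit | ?Unit  match
  μZ | μZ  match (μ self-dual)
    ?Bool | !Bool  match
      &{data,done} | ⊕{data,done}  match labels match
        case data:
          ?Bool | !Bool  match
            ?Str | !Str  match
              end | end  match
        case done:
          !Int | ?Int  match
            &{retry,done} | &{retry,done}  ✗ choice polarity not flipped — not dual

NO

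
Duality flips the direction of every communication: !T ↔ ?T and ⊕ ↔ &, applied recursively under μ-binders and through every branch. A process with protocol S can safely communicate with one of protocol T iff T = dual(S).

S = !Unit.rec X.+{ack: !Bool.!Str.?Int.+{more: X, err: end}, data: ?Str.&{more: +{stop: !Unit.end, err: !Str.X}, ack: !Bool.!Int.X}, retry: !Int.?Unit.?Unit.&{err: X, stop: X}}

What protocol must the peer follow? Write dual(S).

!Unit → ?Unit
  rec X → rec X  (binder kept)
    +{ack,data,retry} → &{ack,data,retry}  (select→offer)
      case ack:
        !Bool → ?Bool
          !Str → ?Str
            ?Int → !Int
              +{more,err} → &{more,err}  (select→offer)
                case more:
                  X self-dual
                case err:
                  end self-dual
      case data:
        ?Str → !Str
          &{more,ack} → +{more,ack}  (offer→select)
            case more:
              +{stop,err} → &{stop,err}  (select→offer)
                case stop:
                  !Unit → ?Unit
                    end self-dual
                case err:
                  !Str → ?Str
                    X self-dual
            case ack:
              !Bool → ?Bool
                !Int → ?Int
                  X self-dual
      case retry:
        !Int → ?Int
          ?Unit → !Unit
            ?Unit → !Unit
              &{err,stop} → +{err,stop}  (offer→select)
                case err:
                  X self-dual
                case stop:
                  X self-dual

?Unit.rec X.&{ack: ?Bool.?Str.!Int.&{more: X, err: end}, data: !Str.+{more: &{stop: ?Unit.end, err: ?Str.X}, ack: ?Bool.?Int.X}, retry: ?Int.!Unit.!Unit.+{err: X, stop: X}}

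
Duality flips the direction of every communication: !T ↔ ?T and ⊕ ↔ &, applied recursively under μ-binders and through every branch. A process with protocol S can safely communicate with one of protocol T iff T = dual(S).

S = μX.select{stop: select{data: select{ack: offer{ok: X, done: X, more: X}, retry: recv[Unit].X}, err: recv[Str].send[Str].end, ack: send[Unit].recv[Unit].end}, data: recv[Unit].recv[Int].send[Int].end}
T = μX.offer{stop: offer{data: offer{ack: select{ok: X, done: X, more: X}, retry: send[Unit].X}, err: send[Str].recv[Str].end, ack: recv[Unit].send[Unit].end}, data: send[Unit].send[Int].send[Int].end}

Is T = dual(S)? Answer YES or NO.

μX | μX  ✓ (binder kept)
  select{stop,data} | offer{stop,data}  ✓ labels match
    • stop:
      select{data,err,ack} | offer{data,err,ack}  ✓ labels match
        • data:
          select{ack,retry} | offer{ack,retry}  ✓ labels match
            • ack:
              offer{ok,done,more} | select{ok,done,more}  ✓ labels match
                • ok:
                  X | X  ✓
                • done:
                  X | X  ✓
                • more:
                  X | X  ✓
            • retry:
              recv[Unit] | send[Unit]  ✓
                X | X  ✓
        • err:
          recv[Str] | send[Str]  ✓
            send[Str] | recv[Str]  ✓
              end | end  ✓
        • ack:
          send[Unit] | recv[Unit]  ✓
            recv[Unit] | send[Unit]  ✓
              end | end  ✓
    • data:
      recv[Unit] | send[Unit]  ✓
        recv[Int] | send[Int]  ✓
          send[Int] | send[Int]  ✗ same direction on both sides — not dual

NO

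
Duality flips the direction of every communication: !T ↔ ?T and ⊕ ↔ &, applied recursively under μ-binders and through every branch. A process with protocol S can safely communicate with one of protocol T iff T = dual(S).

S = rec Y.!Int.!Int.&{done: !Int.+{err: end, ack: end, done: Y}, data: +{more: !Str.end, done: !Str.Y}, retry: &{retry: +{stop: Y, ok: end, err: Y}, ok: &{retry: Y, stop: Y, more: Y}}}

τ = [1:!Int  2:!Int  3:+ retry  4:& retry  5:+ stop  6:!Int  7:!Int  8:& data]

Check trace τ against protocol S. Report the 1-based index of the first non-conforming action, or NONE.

@1 !Int  match  cont: !Int.&{done: !Int.+{err: end, ack: end, done: rec Y.…}, data: +{more: !Str.end, done: !Str.rec Y.…}, retry: &{retry: +{stop: rec Y.…, ok: end, err: rec Y.…}, ok: &{retry: rec Y.…, stop: rec Y.…, more: rec Y.…}}}
@2 !Int  match  cont: &{done: !Int.+{err: end, ack: end, done: rec Y.…}, data: +{more: !Str.end, done: !Str.rec Y.…}, retry: &{retry: +{stop: rec Y.…, ok: end, err: rec Y.…}, ok: &{retry: rec Y.…, stop: rec Y.…, more: rec Y.…}}}
@3 got + retry, protocol expects & done or & data or & retry  ✗

3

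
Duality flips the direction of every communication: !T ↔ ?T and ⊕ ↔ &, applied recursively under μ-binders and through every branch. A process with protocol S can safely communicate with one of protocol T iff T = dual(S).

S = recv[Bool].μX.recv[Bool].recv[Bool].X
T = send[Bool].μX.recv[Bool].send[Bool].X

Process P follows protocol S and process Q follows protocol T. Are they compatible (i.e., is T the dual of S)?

recv[Bool] ‖ send[Bool]  ok
  μX ‖ μX  ok (μ self-dual)
    recv[Bool] ‖ recv[Bool]  ✗ same direction on both sides — not dual

NO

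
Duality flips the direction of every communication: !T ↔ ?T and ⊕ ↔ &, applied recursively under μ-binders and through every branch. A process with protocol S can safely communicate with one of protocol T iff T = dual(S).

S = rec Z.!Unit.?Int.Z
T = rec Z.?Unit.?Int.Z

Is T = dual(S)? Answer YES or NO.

rec Z vs rec Z  match (μ self-dual)
  !Unit vs ?Unit  match
    ?Int vs ?Int  ✗ same direction on both sides — not dual

NO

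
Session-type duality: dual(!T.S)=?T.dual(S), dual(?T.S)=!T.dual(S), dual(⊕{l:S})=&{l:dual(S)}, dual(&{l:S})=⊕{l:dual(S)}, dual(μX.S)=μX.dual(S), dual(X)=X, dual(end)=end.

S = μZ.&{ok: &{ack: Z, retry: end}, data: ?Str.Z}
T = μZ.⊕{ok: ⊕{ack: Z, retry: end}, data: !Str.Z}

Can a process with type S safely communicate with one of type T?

μZ | μZ  match (rec unchanged)
  &{ok,data} | ⊕{ok,data}  match label sets agree
    [ok]
      &{ack,retry} | ⊕{ack,retry}  match label sets agree
        [ack]
          Z | Z  match
        [retry]
          end | end  match
    [data]
      ?Str | !Str  match
        Z | Z  match

YES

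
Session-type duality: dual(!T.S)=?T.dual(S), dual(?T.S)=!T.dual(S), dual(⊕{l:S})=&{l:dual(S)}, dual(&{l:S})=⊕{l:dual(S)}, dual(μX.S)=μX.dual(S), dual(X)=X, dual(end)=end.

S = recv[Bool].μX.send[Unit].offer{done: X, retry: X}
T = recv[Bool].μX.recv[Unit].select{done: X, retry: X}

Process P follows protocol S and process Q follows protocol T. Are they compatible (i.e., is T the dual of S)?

NO

recv[Bool] | recv[Bool]  ✗ same direction on both sides — not dual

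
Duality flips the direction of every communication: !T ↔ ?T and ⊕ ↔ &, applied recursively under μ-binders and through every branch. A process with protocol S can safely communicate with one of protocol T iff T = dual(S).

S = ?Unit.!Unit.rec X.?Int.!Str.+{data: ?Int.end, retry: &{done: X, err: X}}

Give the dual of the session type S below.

!Unit.?Unit.rec X.!Int.?Str.&{data: !Int.end, retry: +{done: X, err: X}}

?Unit → !Unit
  !Unit → ?Unit
    rec X → rec X  (μ self-dual)
      ?Int → !Int
        !Str → ?Str
          +{data,retry} → &{data,retry}  (⊕→&)
            case data:
              ?Int → !Int
                end self-dual
            case retry:
              &{done,err} → +{done,err}  (offer→select)
                case done:
                  X self-dual
                case err:
                  X self-dual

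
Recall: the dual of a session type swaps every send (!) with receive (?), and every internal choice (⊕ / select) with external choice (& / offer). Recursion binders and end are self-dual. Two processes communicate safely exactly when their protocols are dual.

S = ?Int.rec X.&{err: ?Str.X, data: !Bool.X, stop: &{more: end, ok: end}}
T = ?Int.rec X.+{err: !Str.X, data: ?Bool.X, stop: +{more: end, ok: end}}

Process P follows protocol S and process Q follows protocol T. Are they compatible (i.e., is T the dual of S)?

?Int ‖ ?Int  ✗ same direction on both sides — not dual

NO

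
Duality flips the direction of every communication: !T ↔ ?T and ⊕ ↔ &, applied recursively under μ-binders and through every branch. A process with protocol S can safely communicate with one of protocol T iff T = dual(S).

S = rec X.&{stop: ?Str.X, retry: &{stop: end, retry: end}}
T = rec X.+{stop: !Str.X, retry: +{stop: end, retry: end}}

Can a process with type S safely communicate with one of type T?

YES

rec X ‖ rec X  ok (μ self-dual)
  &{stop,retry} ‖ +{stop,retry}  ok same labels
    [stop]
      ?Str ‖ !Str  ok
        X ‖ X  ok
    [retry]
      &{stop,retry} ‖ +{stop,retry}  ok same labels
        [stop]
          end ‖ end  ok
        [retry]
          end ‖ end  ok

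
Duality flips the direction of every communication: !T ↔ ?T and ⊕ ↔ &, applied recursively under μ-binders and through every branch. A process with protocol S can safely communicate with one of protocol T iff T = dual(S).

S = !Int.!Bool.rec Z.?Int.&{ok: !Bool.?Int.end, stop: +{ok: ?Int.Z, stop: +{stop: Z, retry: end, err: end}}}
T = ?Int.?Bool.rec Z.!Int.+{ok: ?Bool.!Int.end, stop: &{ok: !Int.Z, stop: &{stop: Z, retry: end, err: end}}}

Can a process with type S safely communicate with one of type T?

YES

!Int ‖ ?Int  ok
  !Bool ‖ ?Bool  ok
    rec Z ‖ rec Z  ok (rec unchanged)
      ?Int ‖ !Int  ok
        &{ok,stop} ‖ +{ok,stop}  ok label sets agree
          • ok:
            !Bool ‖ ?Bool  ok
              ?Int ‖ !Int  ok
                end ‖ end  ok
          • stop:
            +{ok,stop} ‖ &{ok,stop}  ok label sets agree
              • ok:
                ?Int ‖ !Int  ok
                  Z ‖ Z  ok
              • stop:
                +{stop,retry,err} ‖ &{stop,retry,err}  ok label sets agree
                  • stop:
                    Z ‖ Z  ok
                  • retry:
                    end ‖ end  ok
                  • err:
                    end ‖ end  ok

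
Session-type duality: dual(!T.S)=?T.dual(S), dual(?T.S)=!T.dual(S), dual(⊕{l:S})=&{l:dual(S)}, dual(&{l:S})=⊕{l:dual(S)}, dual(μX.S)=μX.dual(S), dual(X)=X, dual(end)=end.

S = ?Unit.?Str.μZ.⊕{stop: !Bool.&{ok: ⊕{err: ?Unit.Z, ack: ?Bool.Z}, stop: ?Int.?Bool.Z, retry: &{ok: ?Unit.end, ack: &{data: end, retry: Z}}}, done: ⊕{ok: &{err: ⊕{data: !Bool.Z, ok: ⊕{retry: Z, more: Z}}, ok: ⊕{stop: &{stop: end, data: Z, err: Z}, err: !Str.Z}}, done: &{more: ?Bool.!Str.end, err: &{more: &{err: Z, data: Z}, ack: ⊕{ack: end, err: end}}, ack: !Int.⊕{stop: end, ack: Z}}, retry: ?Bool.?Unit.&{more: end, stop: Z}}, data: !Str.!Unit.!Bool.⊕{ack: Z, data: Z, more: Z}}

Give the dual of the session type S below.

!Unit.!Str.μZ.&{stop: ?Bool.⊕{ok: &{err: !Unit.Z, ack: !Bool.Z}, stop: !Int.!Bool.Z, retry: ⊕{ok: !Unit.end, ack: ⊕{data: end, retry: Z}}}, done: &{ok: ⊕{err: &{data: ?Bool.Z, ok: &{retry: Z, more: Z}}, ok: &{stop: ⊕{stop: end, data: Z, err: Z}, err: ?Str.Z}}, done: ⊕{more: !Bool.?Str.end, err: ⊕{more: ⊕{err: Z, data: Z}, ack: &{ack: end, err: end}}, ack: ?Int.&{stop: end, ack: Z}}, retry: !Bool.!Unit.⊕{more: end, stop: Z}}, data: ?Str.?Unit.?Bool.&{ack: Z, data: Z, more: Z}}

?Unit ↦ !Unit
  ?Str ↦ !Str
    μZ ↦ μZ  (binder kept)
      ⊕{stop,done,data} ↦ &{stop,done,data}  (select→offer)
        case stop:
          !Bool ↦ ?Bool
            &{ok,stop,retry} ↦ ⊕{ok,stop,retry}  (&→⊕)
              case ok:
                ⊕{err,ack} ↦ &{err,ack}  (select→offer)
                  case err:
                    ?Unit ↦ !Unit
                      Z ↦ Z
                  case ack:
                    ?Bool ↦ !Bool
                      Z ↦ Z
              case stop:
                ?Int ↦ !Int
                  ?Bool ↦ !Bool
                    Z ↦ Z
              case retry:
                &{ok,ack} ↦ ⊕{ok,ack}  (&→⊕)
                  case ok:
                    ?Unit ↦ !Unit
                      end ↦ end
                  case ack:
                    &{data,retry} ↦ ⊕{data,retry}  (&→⊕)
                      case data:
                        end ↦ end
                      case retry:
                        Z ↦ Z
        case done:
          ⊕{ok,done,retry} ↦ &{ok,done,retry}  (select→offer)
            case ok:
              &{err,ok} ↦ ⊕{err,ok}  (&→⊕)
                case err:
                  ⊕{data,ok} ↦ &{data,ok}  (select→offer)
                    case data:
                      !Bool ↦ ?Bool
                        Z ↦ Z
                    case ok:
                      ⊕{retry,more} ↦ &{retry,more}  (select→offer)
                        case retry:
                          Z ↦ Z
                        case more:
                          Z ↦ Z
                case ok:
                  ⊕{stop,err} ↦ &{stop,err}  (select→offer)
                    case stop:
                      &{stop,data,err} ↦ ⊕{stop,data,err}  (&→⊕)
                        case stop:
                          end ↦ end
                        case data:
                          Z ↦ Z
                        case err:
                          Z ↦ Z
                    case err:
                      !Str ↦ ?Str
                        Z ↦ Z
            case done:
              &{more,err,ack} ↦ ⊕{more,err,ack}  (&→⊕)
                case more:
                  ?Bool ↦ !Bool
                    !Str ↦ ?Str
                      end ↦ end
                case err:
                  &{more,ack} ↦ ⊕{more,ack}  (&→⊕)
                    case more:
                      &{err,data} ↦ ⊕{err,data}  (&→⊕)
                        case err:
                          Z ↦ Z
                        case data:
                          Z ↦ Z
                    case ack:
                      ⊕{ack,err} ↦ &{ack,err}  (select→offer)
                        case ack:
                          end ↦ end
                        case err:
                          end ↦ end
                case ack:
                  !Int ↦ ?Int
                    ⊕{stop,ack} ↦ &{stop,ack}  (select→offer)
                      case stop:
                        end ↦ end
                      case ack:
                        Z ↦ Z
            case retry:
              ?Bool ↦ !Bool
                ?Unit ↦ !Unit
                  &{more,stop} ↦ ⊕{more,stop}  (&→⊕)
                    case more:
                      end ↦ end
                    case stop:
                      Z ↦ Z
        case data:
          !Str ↦ ?Str
            !Unit ↦ ?Unit
              !Bool ↦ ?Bool
                ⊕{ack,data,more} ↦ &{ack,data,more}  (select→offer)
                  case ack:
                    Z ↦ Z
                  case data:
                    Z ↦ Z
                  case more:
                    Z ↦ Z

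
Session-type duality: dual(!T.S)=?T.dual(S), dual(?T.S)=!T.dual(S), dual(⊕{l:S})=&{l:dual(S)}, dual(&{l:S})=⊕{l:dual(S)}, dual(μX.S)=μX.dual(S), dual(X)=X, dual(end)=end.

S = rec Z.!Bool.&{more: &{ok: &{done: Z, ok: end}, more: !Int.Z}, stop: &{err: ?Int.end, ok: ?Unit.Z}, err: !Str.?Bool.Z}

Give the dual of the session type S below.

rec Z ↦ rec Z  (μ self-dual)
  !Bool ↦ ?Bool
    &{more,stop,err} ↦ +{more,stop,err}  (&→⊕)
      • more:
        &{ok,more} ↦ +{ok,more}  (&→⊕)
          • ok:
            &{done,ok} ↦ +{done,ok}  (&→⊕)
              • done:
                Z ↦ Z
              • ok:
                end ↦ end
          • more:
            !Int ↦ ?Int
              Z ↦ Z
      • stop:
        &{err,ok} ↦ +{err,ok}  (&→⊕)
          • err:
            ?Int ↦ !Int
              end ↦ end
          • ok:
            ?Unit ↦ !Unit
              Z ↦ Z
      • err:
        !Str ↦ ?Str
          ?Bool ↦ !Bool
            Z ↦ Z

rec Z.?Bool.+{more: +{ok: +{done: Z, ok: end}, more: ?Int.Z}, stop: +{err: !Int.end, ok: !Unit.Z}, err: ?Str.!Bool.Z}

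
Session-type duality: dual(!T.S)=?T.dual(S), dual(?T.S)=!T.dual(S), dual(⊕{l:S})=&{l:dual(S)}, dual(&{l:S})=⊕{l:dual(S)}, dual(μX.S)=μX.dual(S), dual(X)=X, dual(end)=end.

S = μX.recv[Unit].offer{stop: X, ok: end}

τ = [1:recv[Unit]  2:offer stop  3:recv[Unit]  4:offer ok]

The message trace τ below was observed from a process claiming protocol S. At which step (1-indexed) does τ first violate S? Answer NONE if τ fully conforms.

NONE

[1] recv[Unit]  match  residual = offer{stop: μX.…, ok: end}
[2] offer stop  match  residual = μX.…
[3] recv[Unit]  match  residual = offer{stop: μX.…, ok: end}
[4] offer ok  match  residual = end
τ conforms to S (length 4)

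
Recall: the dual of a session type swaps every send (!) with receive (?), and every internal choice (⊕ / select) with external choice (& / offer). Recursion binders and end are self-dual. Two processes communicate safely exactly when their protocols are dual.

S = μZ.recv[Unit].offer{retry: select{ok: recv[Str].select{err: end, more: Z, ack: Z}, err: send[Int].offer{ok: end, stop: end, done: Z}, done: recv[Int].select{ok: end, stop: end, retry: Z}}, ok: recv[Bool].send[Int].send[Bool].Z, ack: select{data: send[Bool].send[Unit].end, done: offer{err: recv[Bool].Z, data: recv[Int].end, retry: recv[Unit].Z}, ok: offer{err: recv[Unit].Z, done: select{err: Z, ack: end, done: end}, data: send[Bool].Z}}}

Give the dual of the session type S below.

μZ.send[Unit].select{retry: offer{ok: send[Str].offer{err: end, more: Z, ack: Z}, err: recv[Int].select{ok: end, stop: end, done: Z}, done: send[Int].offer{ok: end, stop: end, retry: Z}}, ok: send[Bool].recv[Int].recv[Bool].Z, ack: offer{data: recv[Bool].recv[Unit].end, done: select{err: send[Bool].Z, data: send[Int].end, retry: send[Unit].Z}, ok: select{err: send[Unit].Z, done: offer{err: Z, ack: end, done: end}, data: recv[Bool].Z}}}

μZ = μZ  (rec unchanged)
  recv[Unit] = send[Unit]
    offer{retry,ok,ack} = select{retry,ok,ack}  (&→⊕)
      [retry]
        select{ok,err,done} = offer{ok,err,done}  (⊕→&)
          [ok]
            recv[Str] = send[Str]
              select{err,more,ack} = offer{err,more,ack}  (⊕→&)
                [err]
                  end self-dual
                [more]
                  Z self-dual
                [ack]
                  Z self-dual
          [err]
            send[Int] = recv[Int]
              offer{ok,stop,done} = select{ok,stop,done}  (&→⊕)
                [ok]
                  end self-dual
                [stop]
                  end self-dual
                [done]
                  Z self-dual
          [done]
            recv[Int] = send[Int]
              select{ok,stop,retry} = offer{ok,stop,retry}  (⊕→&)
                [ok]
                  end self-dual
                [stop]
                  end self-dual
                [retry]
                  Z self-dual
      [ok]
        recv[Bool] = send[Bool]
          send[Int] = recv[Int]
            send[Bool] = recv[Bool]
              Z self-dual
      [ack]
        select{data,done,ok} = offer{data,done,ok}  (⊕→&)
          [data]
            send[Bool] = recv[Bool]
              send[Unit] = recv[Unit]
                end self-dual
          [done]
            offer{err,data,retry} = select{err,data,retry}  (&→⊕)
              [err]
                recv[Bool] = send[Bool]
                  Z self-dual
              [data]
                recv[Int] = send[Int]
                  end self-dual
              [retry]
                recv[Unit] = send[Unit]
                  Z self-dual
          [ok]
            offer{err,done,data} = select{err,done,data}  (&→⊕)
              [err]
                recv[Unit] = send[Unit]
                  Z self-dual
              [done]
                select{err,ack,done} = offer{err,ack,done}  (⊕→&)
                  [err]
                    Z self-dual
                  [ack]
                    end self-dual
                  [done]
                    end self-dual
              [data]
                send[Bool] = recv[Bool]
                  Z self-dual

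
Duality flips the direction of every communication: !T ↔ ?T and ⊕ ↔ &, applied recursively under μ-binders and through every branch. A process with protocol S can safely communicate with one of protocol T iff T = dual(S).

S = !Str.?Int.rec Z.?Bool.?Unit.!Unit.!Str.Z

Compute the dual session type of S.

!Str → ?Str
  ?Int → !Int
    rec Z → rec Z  (binder kept)
      ?Bool → !Bool
        ?Unit → !Unit
          !Unit → ?Unit
            !Str → ?Str
              dual(Z) = Z

?Str.!Int.rec Z.!Bool.!Unit.?Unit.?Str.Z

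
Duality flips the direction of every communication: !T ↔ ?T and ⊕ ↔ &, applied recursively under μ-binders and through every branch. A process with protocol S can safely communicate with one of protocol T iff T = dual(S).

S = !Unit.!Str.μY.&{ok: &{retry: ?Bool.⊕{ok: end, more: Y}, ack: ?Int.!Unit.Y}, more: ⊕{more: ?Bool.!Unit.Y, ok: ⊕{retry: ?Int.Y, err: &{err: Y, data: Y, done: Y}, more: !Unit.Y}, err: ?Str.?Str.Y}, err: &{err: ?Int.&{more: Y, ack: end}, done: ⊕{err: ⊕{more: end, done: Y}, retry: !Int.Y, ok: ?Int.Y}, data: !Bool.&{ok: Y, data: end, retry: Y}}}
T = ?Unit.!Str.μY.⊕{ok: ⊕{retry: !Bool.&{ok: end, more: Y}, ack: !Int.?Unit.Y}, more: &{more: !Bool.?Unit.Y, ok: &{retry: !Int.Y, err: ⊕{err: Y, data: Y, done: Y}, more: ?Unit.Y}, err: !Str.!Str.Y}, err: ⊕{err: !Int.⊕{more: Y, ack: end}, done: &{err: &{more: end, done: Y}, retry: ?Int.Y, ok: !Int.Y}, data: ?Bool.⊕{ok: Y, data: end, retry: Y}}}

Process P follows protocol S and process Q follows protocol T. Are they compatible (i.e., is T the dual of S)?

NO

!Unit | ?Unit  ok
  !Str | !Str  ✗ same direction on both sides — not dual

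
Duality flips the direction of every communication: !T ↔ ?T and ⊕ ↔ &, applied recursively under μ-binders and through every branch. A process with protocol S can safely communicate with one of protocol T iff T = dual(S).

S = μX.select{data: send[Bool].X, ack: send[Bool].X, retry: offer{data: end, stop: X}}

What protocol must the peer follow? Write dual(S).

μX.offer{data: recv[Bool].X, ack: recv[Bool].X, retry: select{data: end, stop: X}}

μX = μX  (rec unchanged)
  select{data,ack,retry} = offer{data,ack,retry}  (select→offer)
    [data]
      send[Bool] = recv[Bool]
        X self-dual
    [ack]
      send[Bool] = recv[Bool]
        X self-dual
    [retry]
      offer{data,stop} = select{data,stop}  (offer→select)
        [data]
          end self-dual
        [stop]
          X self-dual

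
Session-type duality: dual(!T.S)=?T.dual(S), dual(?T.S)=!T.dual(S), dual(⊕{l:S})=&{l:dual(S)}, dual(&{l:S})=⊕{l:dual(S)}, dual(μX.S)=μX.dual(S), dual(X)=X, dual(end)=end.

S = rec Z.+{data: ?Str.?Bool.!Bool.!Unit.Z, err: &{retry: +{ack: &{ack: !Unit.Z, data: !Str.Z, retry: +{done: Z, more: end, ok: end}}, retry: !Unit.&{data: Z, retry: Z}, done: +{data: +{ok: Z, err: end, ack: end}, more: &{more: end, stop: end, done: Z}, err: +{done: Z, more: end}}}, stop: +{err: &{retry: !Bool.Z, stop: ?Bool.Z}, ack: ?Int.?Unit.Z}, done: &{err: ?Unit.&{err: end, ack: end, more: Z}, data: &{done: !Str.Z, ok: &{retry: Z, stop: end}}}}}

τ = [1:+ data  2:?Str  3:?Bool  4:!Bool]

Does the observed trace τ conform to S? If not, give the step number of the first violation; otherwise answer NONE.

NONE

[1] + data  match  state: ?Str.?Bool.!Bool.!Unit.rec Z.…
[2] ?Str  match  state: ?Bool.!Bool.!Unit.rec Z.…
[3] ?Bool  match  state: !Bool.!Unit.rec Z.…
[4] !Bool  match  state: !Unit.rec Z.…
τ conforms to S (length 4)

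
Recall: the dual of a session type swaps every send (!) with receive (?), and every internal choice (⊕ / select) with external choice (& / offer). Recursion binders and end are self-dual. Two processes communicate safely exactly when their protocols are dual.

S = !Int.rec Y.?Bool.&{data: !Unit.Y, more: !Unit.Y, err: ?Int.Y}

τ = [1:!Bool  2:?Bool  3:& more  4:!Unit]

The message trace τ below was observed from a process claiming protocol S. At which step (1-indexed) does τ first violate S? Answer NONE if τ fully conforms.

1

step 1: got !Bool, protocol expects !Int  ✗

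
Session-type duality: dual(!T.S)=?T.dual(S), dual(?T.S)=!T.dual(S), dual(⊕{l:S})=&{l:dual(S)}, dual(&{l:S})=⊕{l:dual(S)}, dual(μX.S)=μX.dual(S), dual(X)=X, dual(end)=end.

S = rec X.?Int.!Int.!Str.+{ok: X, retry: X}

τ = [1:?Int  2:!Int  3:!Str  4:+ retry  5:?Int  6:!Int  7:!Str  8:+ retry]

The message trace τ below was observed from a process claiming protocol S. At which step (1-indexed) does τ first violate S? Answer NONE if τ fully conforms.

@1 ?Int  ✓  residual = !Int.!Str.+{ok: rec X.…, retry: rec X.…}
@2 !Int  ✓  residual = !Str.+{ok: rec X.…, retry: rec X.…}
@3 !Str  ✓  residual = +{ok: rec X.…, retry: rec X.…}
@4 + retry  ✓  residual = rec X.…
@5 ?Int  ✓  residual = !Int.!Str.+{ok: rec X.…, retry: rec X.…}
@6 !Int  ✓  residual = !Str.+{ok: rec X.…, retry: rec X.…}
@7 !Str  ✓  residual = +{ok: rec X.…, retry: rec X.…}
@8 + retry  ✓  residual = rec X.…
trace exhausted — no violation

NONE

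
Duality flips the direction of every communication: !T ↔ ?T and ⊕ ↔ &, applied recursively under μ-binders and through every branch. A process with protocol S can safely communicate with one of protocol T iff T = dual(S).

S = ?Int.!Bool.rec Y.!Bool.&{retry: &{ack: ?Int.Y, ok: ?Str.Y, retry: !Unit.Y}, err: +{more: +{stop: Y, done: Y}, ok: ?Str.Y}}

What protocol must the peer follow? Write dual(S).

!Int.?Bool.rec Y.?Bool.+{retry: +{ack: !Int.Y, ok: !Str.Y, retry: ?Unit.Y}, err: &{more: &{stop: Y, done: Y}, ok: !Str.Y}}

?Int = !Int
  !Bool = ?Bool
    rec Y = rec Y  (rec unchanged)
      !Bool = ?Bool
        &{retry,err} = +{retry,err}  (offer→select)
          [retry]
            &{ack,ok,retry} = +{ack,ok,retry}  (offer→select)
              [ack]
                ?Int = !Int
                  Y ↦ Y
              [ok]
                ?Str = !Str
                  Y ↦ Y
              [retry]
                !Unit = ?Unit
                  Y ↦ Y
          [err]
            +{more,ok} = &{more,ok}  (internal→external)
              [more]
                +{stop,done} = &{stop,done}  (internal→external)
                  [stop]
                    Y ↦ Y
                  [done]
                    Y ↦ Y
              [ok]
                ?Str = !Str
                  Y ↦ Y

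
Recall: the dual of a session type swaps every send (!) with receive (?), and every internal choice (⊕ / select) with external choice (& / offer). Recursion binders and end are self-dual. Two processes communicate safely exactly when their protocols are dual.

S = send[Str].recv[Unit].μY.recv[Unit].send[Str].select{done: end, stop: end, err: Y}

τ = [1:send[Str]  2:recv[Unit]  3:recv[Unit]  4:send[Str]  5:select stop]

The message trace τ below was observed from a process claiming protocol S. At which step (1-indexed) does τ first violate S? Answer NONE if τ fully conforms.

step 1: send[Str]  ok  state: recv[Unit].μY.…
step 2: recv[Unit]  ok  state: μY.…
step 3: recv[Unit]  ok  state: send[Str].select{done: end, stop: end, err: μY.…}
step 4: send[Str]  ok  state: select{done: end, stop: end, err: μY.…}
step 5: select stop  ok  state: end
trace exhausted — no violation

NONE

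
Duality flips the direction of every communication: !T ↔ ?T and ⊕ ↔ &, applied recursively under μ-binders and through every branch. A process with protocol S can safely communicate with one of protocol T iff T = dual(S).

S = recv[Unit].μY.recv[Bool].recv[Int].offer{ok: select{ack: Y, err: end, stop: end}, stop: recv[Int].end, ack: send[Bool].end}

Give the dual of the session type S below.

send[Unit].μY.send[Bool].send[Int].select{ok: offer{ack: Y, err: end, stop: end}, stop: send[Int].end, ack: recv[Bool].end}

recv[Unit] = send[Unit]
  μY = μY  (rec unchanged)
    recv[Bool] = send[Bool]
      recv[Int] = send[Int]
        offer{ok,stop,ack} = select{ok,stop,ack}  (external→internal)
          case ok:
            select{ack,err,stop} = offer{ack,err,stop}  (internal→external)
              case ack:
                Y self-dual
              case err:
                end self-dual
              case stop:
                end self-dual
          case stop:
            recv[Int] = send[Int]
              end self-dual
          case ack:
            send[Bool] = recv[Bool]
              end self-dual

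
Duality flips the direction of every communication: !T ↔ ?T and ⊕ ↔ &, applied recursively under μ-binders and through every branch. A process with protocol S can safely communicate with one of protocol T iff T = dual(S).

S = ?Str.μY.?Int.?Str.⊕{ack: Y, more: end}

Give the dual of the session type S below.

?Str ↦ !Str
  μY ↦ μY  (binder kept)
    ?Int ↦ !Int
      ?Str ↦ !Str
        ⊕{ack,more} ↦ &{ack,more}  (select→offer)
          • ack:
            Y self-dual
          • more:
            end self-dual

!Str.μY.!Int.!Str.&{ack: Y, more: end}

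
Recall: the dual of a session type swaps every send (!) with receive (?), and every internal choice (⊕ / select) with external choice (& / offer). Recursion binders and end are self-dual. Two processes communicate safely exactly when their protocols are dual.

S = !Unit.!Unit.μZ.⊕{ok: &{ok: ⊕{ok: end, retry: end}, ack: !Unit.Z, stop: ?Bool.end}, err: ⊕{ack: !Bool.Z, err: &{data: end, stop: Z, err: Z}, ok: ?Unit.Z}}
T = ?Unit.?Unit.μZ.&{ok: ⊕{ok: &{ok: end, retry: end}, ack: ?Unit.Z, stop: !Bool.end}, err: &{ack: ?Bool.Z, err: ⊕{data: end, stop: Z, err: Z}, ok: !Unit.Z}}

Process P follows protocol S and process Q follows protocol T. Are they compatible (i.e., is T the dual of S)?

!Unit vs ?Unit  ok
  !Unit vs ?Unit  ok
    μZ vs μZ  ok (μ self-dual)
      ⊕{ok,err} vs &{ok,err}  ok label sets agree
        • ok:
          &{ok,ack,stop} vs ⊕{ok,ack,stop}  ok label sets agree
            • ok:
              ⊕{ok,retry} vs &{ok,retry}  ok label sets agree
                • ok:
                  end vs end  ok
                • retry:
                  end vs end  ok
            • ack:
              !Unit vs ?Unit  ok
                Z vs Z  ok
            • stop:
              ?Bool vs !Bool  ok
                end vs end  ok
        • err:
          ⊕{ack,err,ok} vs &{ack,err,ok}  ok label sets agree
            • ack:
              !Bool vs ?Bool  ok
                Z vs Z  ok
            • err:
              &{data,stop,err} vs ⊕{data,stop,err}  ok label sets agree
                • data:
                  end vs end  ok
                • stop:
                  Z vs Z  ok
                • err:
                  Z vs Z  ok
            • ok:
              ?Unit vs !Unit  ok
                Z vs Z  ok

YES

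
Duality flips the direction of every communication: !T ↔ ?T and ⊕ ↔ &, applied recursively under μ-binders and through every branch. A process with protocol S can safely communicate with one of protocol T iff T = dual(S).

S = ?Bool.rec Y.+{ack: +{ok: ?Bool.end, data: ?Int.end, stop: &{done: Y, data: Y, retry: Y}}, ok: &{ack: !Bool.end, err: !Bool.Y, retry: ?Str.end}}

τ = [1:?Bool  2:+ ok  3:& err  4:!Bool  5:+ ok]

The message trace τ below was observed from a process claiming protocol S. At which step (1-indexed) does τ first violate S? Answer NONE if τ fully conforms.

NONE

[1] ?Bool  match  residual = rec Y.…
[2] + ok  match  residual = &{ack: !Bool.end, err: !Bool.rec Y.…, retry: ?Str.end}
[3] & err  match  residual = !Bool.rec Y.…
[4] !Bool  match  residual = rec Y.…
[5] + ok  match  residual = &{ack: !Bool.end, err: !Bool.rec Y.…, retry: ?Str.end}
all 5 steps conform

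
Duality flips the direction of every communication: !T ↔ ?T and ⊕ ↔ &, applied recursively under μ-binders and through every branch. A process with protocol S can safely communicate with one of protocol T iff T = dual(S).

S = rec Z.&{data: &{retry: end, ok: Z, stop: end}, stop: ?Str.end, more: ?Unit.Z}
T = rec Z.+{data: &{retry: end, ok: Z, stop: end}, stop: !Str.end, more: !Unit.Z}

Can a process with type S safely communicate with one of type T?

rec Z | rec Z  match (rec unchanged)
  &{data,stop,more} | +{data,stop,more}  match same labels
    • data:
      &{retry,ok,stop} | &{retry,ok,stop}  ✗ choice polarity not flipped — not dual

NO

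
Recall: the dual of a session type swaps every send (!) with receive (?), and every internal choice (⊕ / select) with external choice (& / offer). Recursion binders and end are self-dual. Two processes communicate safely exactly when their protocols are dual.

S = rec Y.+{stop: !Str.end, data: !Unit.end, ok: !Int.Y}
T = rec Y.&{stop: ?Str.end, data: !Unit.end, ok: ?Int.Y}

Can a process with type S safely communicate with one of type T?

NO

rec Y vs rec Y  match (μ self-dual)
  +{stop,data,ok} vs &{stop,data,ok}  match same labels
    • stop:
      !Str vs ?Str  match
        end vs end  match
    • data:
      !Unit vs !Unit  ✗ same direction on both sides — not dual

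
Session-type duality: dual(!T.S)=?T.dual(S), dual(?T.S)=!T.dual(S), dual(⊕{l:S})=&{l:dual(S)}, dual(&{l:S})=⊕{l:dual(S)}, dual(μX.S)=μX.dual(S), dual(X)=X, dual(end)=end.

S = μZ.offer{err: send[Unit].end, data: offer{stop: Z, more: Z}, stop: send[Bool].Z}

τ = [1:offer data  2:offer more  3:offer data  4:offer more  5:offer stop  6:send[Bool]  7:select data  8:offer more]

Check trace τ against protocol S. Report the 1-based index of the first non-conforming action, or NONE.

step 1: offer data  ✓  now at offer{stop: μZ.…, more: μZ.…}
step 2: offer more  ✓  now at μZ.…
step 3: offer data  ✓  now at offer{stop: μZ.…, more: μZ.…}
step 4: offer more  ✓  now at μZ.…
step 5: offer stop  ✓  now at send[Bool].μZ.…
step 6: send[Bool]  ✓  now at μZ.…
step 7: got select data, protocol expects offer err or offer data or offer stop  ✗

7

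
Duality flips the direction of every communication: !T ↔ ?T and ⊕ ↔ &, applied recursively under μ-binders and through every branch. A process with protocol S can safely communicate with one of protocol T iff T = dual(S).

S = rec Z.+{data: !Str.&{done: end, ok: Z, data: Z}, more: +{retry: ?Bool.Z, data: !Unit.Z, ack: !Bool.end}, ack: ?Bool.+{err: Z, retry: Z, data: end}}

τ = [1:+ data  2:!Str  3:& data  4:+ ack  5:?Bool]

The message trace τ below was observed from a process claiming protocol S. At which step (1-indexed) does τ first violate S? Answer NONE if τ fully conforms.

[1] + data  ok  state: !Str.&{done: end, ok: rec Z.…, data: rec Z.…}
[2] !Str  ok  state: &{done: end, ok: rec Z.…, data: rec Z.…}
[3] & data  ok  state: rec Z.…
[4] + ack  ok  state: ?Bool.+{err: rec Z.…, retry: rec Z.…, data: end}
[5] ?Bool  ok  state: +{err: rec Z.…, retry: rec Z.…, data: end}
trace exhausted — no violation

NONE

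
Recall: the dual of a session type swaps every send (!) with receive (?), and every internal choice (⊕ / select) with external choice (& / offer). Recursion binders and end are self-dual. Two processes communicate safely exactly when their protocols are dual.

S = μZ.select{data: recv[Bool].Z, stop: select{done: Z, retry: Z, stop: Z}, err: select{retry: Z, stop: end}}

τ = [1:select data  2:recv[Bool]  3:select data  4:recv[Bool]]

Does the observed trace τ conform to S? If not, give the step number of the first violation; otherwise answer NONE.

NONE

[1] select data  ✓  residual = recv[Bool].μZ.…
[2] recv[Bool]  ✓  residual = μZ.…
[3] select data  ✓  residual = recv[Bool].μZ.…
[4] recv[Bool]  ✓  residual = μZ.…
trace exhausted — no violation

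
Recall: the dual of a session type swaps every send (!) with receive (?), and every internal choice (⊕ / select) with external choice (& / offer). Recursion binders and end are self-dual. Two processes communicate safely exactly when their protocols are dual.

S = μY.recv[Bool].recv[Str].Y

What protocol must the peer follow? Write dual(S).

μY.send[Bool].send[Str].Y

μY → μY  (μ self-dual)
  recv[Bool] → send[Bool]
    recv[Str] → send[Str]
      Y ↦ Y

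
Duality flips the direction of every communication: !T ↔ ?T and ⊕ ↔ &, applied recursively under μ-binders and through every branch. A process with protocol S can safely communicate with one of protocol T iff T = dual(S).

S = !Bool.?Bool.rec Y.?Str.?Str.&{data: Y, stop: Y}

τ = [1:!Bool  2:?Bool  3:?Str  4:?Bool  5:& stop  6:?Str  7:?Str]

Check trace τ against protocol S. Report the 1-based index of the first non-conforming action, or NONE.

step 1: !Bool  ✓  cont: ?Bool.rec Y.…
step 2: ?Bool  ✓  cont: rec Y.…
step 3: ?Str  ✓  cont: ?Str.&{data: rec Y.…, stop: rec Y.…}
step 4: got ?Bool, protocol expects ?Str  ✗

4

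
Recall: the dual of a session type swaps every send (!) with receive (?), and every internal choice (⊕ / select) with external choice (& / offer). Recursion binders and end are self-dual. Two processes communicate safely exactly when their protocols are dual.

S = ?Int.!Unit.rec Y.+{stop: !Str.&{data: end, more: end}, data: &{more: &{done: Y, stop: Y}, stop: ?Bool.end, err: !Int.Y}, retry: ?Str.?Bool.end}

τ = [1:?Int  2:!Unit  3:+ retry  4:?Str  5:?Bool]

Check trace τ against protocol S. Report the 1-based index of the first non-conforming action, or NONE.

NONE

[1] ?Int  ✓  state: !Unit.rec Y.…
[2] !Unit  ✓  state: rec Y.…
[3] + retry  ✓  state: ?Str.?Bool.end
[4] ?Str  ✓  state: ?Bool.end
[5] ?Bool  ✓  state: end
all 5 steps conform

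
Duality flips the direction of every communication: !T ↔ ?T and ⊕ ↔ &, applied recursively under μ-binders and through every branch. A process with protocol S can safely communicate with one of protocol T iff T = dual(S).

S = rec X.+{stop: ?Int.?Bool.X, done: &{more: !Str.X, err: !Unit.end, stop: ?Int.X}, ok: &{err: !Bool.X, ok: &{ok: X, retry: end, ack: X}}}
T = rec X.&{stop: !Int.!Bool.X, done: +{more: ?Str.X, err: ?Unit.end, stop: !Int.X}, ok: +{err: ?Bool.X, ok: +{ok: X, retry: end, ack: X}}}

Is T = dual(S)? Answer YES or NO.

YES

rec X | rec X  ok (rec unchanged)
  +{stop,done,ok} | &{stop,done,ok}  ok labels match
    [stop]
      ?Int | !Int  ok
        ?Bool | !Bool  ok
          X | X  ok
    [done]
      &{more,err,stop} | +{more,err,stop}  ok labels match
        [more]
          !Str | ?Str  ok
            X | X  ok
        [err]
          !Unit | ?Unit  ok
            end | end  ok
        [stop]
          ?Int | !Int  ok
            X | X  ok
    [ok]
      &{err,ok} | +{err,ok}  ok labels match
        [err]
          !Bool | ?Bool  ok
            X | X  ok
        [ok]
          &{ok,retry,ack} | +{ok,retry,ack}  ok labels match
            [ok]
              X | X  ok
            [retry]
              end | end  ok
            [ack]
              X | X  ok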